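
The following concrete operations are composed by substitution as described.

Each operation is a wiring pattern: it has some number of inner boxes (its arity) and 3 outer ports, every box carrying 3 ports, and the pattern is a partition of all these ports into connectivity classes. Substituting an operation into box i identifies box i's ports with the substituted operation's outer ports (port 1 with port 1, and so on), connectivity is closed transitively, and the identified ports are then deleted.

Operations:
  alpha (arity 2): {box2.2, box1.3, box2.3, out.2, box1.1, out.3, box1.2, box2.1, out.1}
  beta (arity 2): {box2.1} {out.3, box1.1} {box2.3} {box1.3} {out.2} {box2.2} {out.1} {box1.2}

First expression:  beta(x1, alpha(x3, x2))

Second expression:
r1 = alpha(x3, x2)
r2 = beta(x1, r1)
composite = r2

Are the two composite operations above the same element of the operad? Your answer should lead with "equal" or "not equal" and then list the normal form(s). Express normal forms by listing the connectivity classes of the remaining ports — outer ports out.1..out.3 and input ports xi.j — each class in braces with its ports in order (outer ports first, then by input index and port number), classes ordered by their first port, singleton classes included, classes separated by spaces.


equal; the common form is {out.1} {out.2} {out.3, x1.1} {x1.2} {x1.3} {x2.1, x2.2, x2.3, x3.1, x3.2, x3.3}

The first expression reduces to {out.1} {out.2} {out.3, x1.1} {x1.2} {x1.3} {x2.1, x2.2, x2.3, x3.1, x3.2, x3.3}
The second expression reduces to {out.1} {out.2} {out.3, x1.1} {x1.2} {x1.3} {x2.1, x2.2, x2.3, x3.1, x3.2, x3.3}
The forms coincide; equal.


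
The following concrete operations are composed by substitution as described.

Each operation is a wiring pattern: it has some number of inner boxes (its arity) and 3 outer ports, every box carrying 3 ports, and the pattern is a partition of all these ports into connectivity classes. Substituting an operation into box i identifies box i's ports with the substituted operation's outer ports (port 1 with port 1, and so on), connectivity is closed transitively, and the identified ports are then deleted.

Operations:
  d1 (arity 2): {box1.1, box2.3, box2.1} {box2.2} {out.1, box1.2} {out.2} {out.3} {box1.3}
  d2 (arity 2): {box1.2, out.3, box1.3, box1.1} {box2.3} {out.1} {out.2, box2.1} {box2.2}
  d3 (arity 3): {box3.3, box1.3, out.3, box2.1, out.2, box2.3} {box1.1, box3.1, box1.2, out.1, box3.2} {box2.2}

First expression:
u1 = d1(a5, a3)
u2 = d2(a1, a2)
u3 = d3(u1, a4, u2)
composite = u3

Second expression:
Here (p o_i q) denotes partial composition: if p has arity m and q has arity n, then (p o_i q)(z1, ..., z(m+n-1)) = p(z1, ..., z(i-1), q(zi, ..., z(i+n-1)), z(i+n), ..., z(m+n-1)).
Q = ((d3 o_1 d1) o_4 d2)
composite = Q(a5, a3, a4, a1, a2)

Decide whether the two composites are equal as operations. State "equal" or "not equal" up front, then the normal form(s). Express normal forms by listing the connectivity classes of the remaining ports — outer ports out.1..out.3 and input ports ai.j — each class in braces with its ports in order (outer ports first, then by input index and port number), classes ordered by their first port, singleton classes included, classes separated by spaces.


In normal form, the first expression is {out.1, a2.1, a5.2} {out.2, out.3, a1.1, a1.2, a1.3, a4.1, a4.3} {a2.2} {a2.3} {a3.1, a3.3, a5.1} {a3.2} {a4.2} {a5.3}
In normal form, the second expression is {out.1, a2.1, a5.2} {out.2, out.3, a1.1, a1.2, a1.3, a4.1, a4.3} {a2.2} {a2.3} {a3.1, a3.3, a5.1} {a3.2} {a4.2} {a5.3}
The normal forms match — equal.

equal; the common form is {out.1, a2.1, a5.2} {out.2, out.3, a1.1, a1.2, a1.3, a4.1, a4.3} {a2.2} {a2.3} {a3.1, a3.3, a5.1} {a3.2} {a4.2} {a5.3}


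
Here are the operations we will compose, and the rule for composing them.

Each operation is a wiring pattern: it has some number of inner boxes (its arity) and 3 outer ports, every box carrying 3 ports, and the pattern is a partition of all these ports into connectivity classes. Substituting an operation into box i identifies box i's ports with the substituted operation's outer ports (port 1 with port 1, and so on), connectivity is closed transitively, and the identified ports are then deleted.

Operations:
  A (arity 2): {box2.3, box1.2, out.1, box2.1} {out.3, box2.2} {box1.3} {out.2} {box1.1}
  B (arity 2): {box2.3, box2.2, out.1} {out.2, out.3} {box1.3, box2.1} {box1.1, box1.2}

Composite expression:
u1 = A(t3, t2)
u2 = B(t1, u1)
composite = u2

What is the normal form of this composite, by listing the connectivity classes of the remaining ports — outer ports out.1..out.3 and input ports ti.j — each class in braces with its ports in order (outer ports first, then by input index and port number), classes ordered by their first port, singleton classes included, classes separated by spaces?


{out.1, t2.2} {out.2, out.3} {t1.1, t1.2} {t1.3, t2.1, t2.3, t3.2} {t3.1} {t3.3}


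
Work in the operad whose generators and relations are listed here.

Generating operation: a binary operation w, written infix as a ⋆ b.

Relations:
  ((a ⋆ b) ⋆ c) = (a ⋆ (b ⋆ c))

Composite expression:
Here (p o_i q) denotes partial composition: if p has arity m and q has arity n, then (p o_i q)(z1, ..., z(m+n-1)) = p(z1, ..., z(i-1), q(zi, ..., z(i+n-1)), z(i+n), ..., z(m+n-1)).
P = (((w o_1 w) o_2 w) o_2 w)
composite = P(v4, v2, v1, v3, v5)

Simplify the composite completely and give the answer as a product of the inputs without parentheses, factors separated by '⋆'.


v4 ⋆ v2 ⋆ v1 ⋆ v3 ⋆ v5

Associativity of w dissolves the nesting; only the v-input order survives.
(v2 ⋆ v1) reduces to v2 ⋆ v1
((v2 ⋆ v1) ⋆ v3) reduces to v2 ⋆ v1 ⋆ v3
(v4 ⋆ ((v2 ⋆ v1) ⋆ v3)) reduces to v4 ⋆ v2 ⋆ v1 ⋆ v3
((v4 ⋆ ((v2 ⋆ v1) ⋆ v3)) ⋆ v5) reduces to v4 ⋆ v2 ⋆ v1 ⋆ v3 ⋆ v5


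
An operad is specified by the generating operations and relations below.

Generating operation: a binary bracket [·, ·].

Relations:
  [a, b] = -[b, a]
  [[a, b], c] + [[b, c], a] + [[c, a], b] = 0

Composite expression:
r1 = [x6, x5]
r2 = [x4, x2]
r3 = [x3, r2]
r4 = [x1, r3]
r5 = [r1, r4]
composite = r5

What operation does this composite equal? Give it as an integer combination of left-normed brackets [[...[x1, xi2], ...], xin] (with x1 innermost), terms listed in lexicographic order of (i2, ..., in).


[[[[[x1, x2], x4], x3], x5], x6] - [[[[[x1, x2], x4], x3], x6], x5] - [[[[[x1, x3], x2], x4], x5], x6] + [[[[[x1, x3], x2], x4], x6], x5] + [[[[[x1, x3], x4], x2], x5], x6] - [[[[[x1, x3], x4], x2], x6], x5] - [[[[[x1, x4], x2], x3], x5], x6] + [[[[[x1, x4], x2], x3], x6], x5]

Left-normed coefficients sit on the x1-initial expansion words.
Composite bracket: [[x6, x5], [x1, [x3, [x4, x2]]]]
Full expansion: 32 signed words from ab - ba (2^5 = 32).
Only words starting with x1 matter:
  sign of x1x2x4x3x5x6 is +1, so it contributes +[[[[[x1, x2], x4], x3], x5], x6]
  sign of x1x2x4x3x6x5 is -1, so it contributes -[[[[[x1, x2], x4], x3], x6], x5]
  sign of x1x3x2x4x5x6 is -1, so it contributes -[[[[[x1, x3], x2], x4], x5], x6]
  sign of x1x3x2x4x6x5 is +1, so it contributes +[[[[[x1, x3], x2], x4], x6], x5]
  sign of x1x3x4x2x5x6 is +1, so it contributes +[[[[[x1, x3], x4], x2], x5], x6]
  sign of x1x3x4x2x6x5 is -1, so it contributes -[[[[[x1, x3], x4], x2], x6], x5]
  sign of x1x4x2x3x5x6 is -1, so it contributes -[[[[[x1, x4], x2], x3], x5], x6]
  sign of x1x4x2x3x6x5 is +1, so it contributes +[[[[[x1, x4], x2], x3], x6], x5]


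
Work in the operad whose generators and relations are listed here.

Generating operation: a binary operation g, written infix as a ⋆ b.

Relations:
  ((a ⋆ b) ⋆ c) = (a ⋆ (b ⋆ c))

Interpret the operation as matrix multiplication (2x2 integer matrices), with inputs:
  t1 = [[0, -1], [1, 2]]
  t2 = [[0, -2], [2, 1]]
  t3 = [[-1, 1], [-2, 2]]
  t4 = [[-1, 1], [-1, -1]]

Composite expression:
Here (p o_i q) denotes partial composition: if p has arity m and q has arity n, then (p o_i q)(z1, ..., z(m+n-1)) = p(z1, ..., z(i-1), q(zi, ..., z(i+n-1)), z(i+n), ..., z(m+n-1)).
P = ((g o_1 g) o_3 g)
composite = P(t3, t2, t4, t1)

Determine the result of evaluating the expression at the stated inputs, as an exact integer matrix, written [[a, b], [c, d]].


(t3 ⋆ t2) = [[2, 3], [4, 6]]
(t4 ⋆ t1) = [[1, 3], [-1, -1]]
((t3 ⋆ t2) ⋆ (t4 ⋆ t1)) = [[-1, 3], [-2, 6]]

[[-1, 3], [-2, 6]]


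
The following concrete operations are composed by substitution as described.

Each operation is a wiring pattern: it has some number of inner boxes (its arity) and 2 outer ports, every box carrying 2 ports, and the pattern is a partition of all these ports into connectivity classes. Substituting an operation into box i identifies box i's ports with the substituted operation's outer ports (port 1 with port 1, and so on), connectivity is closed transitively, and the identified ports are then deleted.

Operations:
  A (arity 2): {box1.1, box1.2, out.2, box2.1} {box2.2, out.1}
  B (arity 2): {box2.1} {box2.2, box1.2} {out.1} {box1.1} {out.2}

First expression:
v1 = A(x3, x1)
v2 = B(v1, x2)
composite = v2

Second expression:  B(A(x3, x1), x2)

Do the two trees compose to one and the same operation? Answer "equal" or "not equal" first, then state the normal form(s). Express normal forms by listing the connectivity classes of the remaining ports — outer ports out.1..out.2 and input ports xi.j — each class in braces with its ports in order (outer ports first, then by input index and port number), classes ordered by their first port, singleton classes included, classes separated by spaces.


equal; both compose to {out.1} {out.2} {x1.1, x2.2, x3.1, x3.2} {x1.2} {x2.1}

The first composite normalizes to {out.1} {out.2} {x1.1, x2.2, x3.1, x3.2} {x1.2} {x2.1}
The second composite normalizes to {out.1} {out.2} {x1.1, x2.2, x3.1, x3.2} {x1.2} {x2.1}
Both agree, so they are equal.


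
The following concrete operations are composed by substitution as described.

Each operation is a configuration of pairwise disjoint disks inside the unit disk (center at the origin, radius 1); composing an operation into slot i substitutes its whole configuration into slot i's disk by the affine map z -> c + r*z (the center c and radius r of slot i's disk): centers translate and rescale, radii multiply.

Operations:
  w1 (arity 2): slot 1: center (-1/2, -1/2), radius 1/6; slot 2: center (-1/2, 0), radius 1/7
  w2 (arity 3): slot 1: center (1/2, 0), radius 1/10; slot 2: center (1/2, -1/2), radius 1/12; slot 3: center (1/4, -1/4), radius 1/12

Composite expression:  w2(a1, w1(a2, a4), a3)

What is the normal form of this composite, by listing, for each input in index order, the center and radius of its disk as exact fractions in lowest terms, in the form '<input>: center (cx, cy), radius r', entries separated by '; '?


a1: center (1/2, 0), radius 1/10; a2: center (11/24, -13/24), radius 1/72; a3: center (1/4, -1/4), radius 1/12; a4: center (11/24, -1/2), radius 1/84

Only the slot chain above each a matters under w2; compose those maps.
a1: after 1 affine step, its disk has center (1/2, 0), radius 1/10
a2: after 2 affine steps, its disk has center (11/24, -13/24), radius 1/72
a4: after 2 affine steps, its disk has center (11/24, -1/2), radius 1/84
a3: after 1 affine step, its disk has center (1/4, -1/4), radius 1/12


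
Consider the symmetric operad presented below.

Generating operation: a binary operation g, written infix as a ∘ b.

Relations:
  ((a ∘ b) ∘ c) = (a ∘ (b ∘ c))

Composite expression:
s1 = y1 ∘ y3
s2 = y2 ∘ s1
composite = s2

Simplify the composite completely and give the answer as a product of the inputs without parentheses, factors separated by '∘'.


y2 ∘ y1 ∘ y3

The g-tree's shape is irrelevant; the y-reading-order decides.
(y1 ∘ y3) unparenthesizes to y1 ∘ y3
(y2 ∘ (y1 ∘ y3)) unparenthesizes to y2 ∘ y1 ∘ y3


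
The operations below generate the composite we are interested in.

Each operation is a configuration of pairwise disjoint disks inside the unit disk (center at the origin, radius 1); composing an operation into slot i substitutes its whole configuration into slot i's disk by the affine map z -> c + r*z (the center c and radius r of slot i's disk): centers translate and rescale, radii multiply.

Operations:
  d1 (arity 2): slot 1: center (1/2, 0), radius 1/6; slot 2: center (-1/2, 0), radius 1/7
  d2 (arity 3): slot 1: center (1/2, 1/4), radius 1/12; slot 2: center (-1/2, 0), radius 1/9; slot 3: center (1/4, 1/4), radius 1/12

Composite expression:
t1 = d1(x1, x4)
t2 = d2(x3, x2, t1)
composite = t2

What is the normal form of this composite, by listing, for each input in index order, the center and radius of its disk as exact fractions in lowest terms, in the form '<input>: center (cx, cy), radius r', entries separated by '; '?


x1: center (7/24, 1/4), radius 1/72; x2: center (-1/2, 0), radius 1/9; x3: center (1/2, 1/4), radius 1/12; x4: center (5/24, 1/4), radius 1/84

Affine substitution under d2: radii multiply and x-centers shift.
tracing x3 down its 1-map path: center (1/2, 1/4), radius 1/12
tracing x2 down its 1-map path: center (-1/2, 0), radius 1/9
tracing x1 down its 2-map path: center (7/24, 1/4), radius 1/72
tracing x4 down its 2-map path: center (5/24, 1/4), radius 1/84


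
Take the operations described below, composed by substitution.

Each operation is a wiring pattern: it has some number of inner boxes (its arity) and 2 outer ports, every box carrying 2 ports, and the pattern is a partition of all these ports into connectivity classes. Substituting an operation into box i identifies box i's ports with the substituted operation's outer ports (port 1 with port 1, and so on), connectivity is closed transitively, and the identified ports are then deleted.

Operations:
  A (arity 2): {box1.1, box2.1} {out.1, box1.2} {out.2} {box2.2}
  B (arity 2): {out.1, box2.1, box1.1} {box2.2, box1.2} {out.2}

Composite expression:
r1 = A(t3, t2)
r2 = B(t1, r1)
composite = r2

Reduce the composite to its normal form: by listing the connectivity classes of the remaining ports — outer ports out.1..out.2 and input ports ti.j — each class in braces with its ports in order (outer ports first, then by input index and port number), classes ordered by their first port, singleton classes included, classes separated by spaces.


{out.1, t1.1, t3.2} {out.2} {t1.2} {t2.1, t3.1} {t2.2}

Treat the ports identified at B as solder joints: merge, then drop.
after A, the pattern on (t3, t2) reads {out.1, t3.2} {out.2} {t2.1, t3.1} {t2.2} (out.j = its outer ports)
after B, the pattern on (t1, t3, t2) reads {out.1, t1.1, t3.2} {out.2} {t1.2} {t2.1, t3.1} {t2.2} (out.j = its outer ports)


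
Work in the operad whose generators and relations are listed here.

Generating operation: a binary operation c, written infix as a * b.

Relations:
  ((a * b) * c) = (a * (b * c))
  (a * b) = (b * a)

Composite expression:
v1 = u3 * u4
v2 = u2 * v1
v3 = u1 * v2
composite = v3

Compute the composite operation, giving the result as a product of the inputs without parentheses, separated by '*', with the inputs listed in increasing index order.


u1 * u2 * u3 * u4

Shape and order are irrelevant to c; the u-input set decides.
(u3 * u4) collapses to u3 * u4
(u2 * (u3 * u4)) collapses to u2 * u3 * u4
(u1 * (u2 * (u3 * u4))) collapses to u1 * u2 * u3 * u4
the factors in increasing index order: u1 * u2 * u3 * u4


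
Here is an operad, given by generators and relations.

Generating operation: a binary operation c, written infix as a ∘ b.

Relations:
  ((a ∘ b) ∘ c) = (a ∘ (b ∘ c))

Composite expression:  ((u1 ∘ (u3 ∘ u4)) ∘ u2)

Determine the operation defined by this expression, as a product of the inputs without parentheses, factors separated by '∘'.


u1 ∘ u3 ∘ u4 ∘ u2

Associativity of c dissolves the nesting; only the u-input order survives.
(u3 ∘ u4) reduces to u3 ∘ u4
(u1 ∘ (u3 ∘ u4)) reduces to u1 ∘ u3 ∘ u4
((u1 ∘ (u3 ∘ u4)) ∘ u2) reduces to u1 ∘ u3 ∘ u4 ∘ u2


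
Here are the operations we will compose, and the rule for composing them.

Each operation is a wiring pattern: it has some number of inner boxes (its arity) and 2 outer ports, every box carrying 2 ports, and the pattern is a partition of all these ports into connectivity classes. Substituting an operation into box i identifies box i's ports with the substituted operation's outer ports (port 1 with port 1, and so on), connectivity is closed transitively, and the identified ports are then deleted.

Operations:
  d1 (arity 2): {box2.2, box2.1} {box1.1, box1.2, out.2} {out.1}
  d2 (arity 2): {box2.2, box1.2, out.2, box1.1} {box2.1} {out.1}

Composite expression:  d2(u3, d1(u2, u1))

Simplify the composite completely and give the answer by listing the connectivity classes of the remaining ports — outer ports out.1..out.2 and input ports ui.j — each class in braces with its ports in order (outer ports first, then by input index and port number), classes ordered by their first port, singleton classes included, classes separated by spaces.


{out.1} {out.2, u2.1, u2.2, u3.1, u3.2} {u1.1, u1.2}

Connectivity passes through glued d2-boundaries; trace each wire chain.
after d1, the pattern on (u2, u1) reads {out.1} {out.2, u2.1, u2.2} {u1.1, u1.2} (out.j = its outer ports)
after d2, the pattern on (u3, u2, u1) reads {out.1} {out.2, u2.1, u2.2, u3.1, u3.2} {u1.1, u1.2} (out.j = its outer ports)


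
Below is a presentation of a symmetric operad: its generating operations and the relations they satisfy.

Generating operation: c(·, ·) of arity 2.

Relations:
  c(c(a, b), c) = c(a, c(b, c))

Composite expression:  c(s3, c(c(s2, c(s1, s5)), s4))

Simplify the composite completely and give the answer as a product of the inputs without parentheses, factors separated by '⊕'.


s3 ⊕ s2 ⊕ s1 ⊕ s5 ⊕ s4

Key point: c is associative — brackets drop, the s-order remains.
c(s1, s5) flattens to s1 ⊕ s5
c(s2, c(s1, s5)) flattens to s2 ⊕ s1 ⊕ s5
c(c(s2, c(s1, s5)), s4) flattens to s2 ⊕ s1 ⊕ s5 ⊕ s4
c(s3, c(c(s2, c(s1, s5)), s4)) flattens to s3 ⊕ s2 ⊕ s1 ⊕ s5 ⊕ s4


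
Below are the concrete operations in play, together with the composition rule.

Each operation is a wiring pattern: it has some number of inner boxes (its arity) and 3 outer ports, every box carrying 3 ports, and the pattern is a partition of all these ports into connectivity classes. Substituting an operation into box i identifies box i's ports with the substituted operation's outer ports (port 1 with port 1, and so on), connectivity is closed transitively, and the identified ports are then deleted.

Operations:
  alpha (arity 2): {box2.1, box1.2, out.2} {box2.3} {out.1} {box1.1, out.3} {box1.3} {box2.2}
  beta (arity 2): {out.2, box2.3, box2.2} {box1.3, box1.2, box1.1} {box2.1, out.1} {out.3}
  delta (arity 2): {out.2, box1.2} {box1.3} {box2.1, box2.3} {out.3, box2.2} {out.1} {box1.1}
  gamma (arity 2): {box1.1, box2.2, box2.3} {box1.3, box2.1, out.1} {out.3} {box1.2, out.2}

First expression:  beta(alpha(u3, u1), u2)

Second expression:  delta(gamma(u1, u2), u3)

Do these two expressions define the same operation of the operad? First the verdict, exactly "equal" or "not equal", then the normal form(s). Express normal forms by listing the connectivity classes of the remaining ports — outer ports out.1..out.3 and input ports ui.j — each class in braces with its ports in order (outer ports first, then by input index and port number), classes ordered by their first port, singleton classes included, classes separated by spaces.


Normal form of the first expression: {out.1, u2.1} {out.2, u2.2, u2.3} {out.3} {u1.1, u3.1, u3.2} {u1.2} {u1.3} {u3.3}
Normal form of the second expression: {out.1} {out.2, u1.2} {out.3, u3.2} {u1.1, u2.2, u2.3} {u1.3, u2.1} {u3.1, u3.3}
The normal forms differ: not equal.

not equal; the first gives {out.1, u2.1} {out.2, u2.2, u2.3} {out.3} {u1.1, u3.1, u3.2} {u1.2} {u1.3} {u3.3} and the second {out.1} {out.2, u1.2} {out.3, u3.2} {u1.1, u2.2, u2.3} {u1.3, u2.1} {u3.1, u3.3}


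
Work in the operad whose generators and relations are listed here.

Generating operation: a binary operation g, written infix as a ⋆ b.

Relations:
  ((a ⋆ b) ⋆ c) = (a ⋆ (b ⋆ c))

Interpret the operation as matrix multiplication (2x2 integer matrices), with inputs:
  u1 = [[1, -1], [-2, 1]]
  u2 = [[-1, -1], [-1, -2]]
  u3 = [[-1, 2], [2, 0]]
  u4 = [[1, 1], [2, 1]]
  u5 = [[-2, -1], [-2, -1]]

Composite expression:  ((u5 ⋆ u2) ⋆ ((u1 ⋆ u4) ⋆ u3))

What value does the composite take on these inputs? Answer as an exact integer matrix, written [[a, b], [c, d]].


(u5 ⋆ u2) = [[3, 4], [3, 4]]
(u1 ⋆ u4) = [[-1, 0], [0, -1]]
((u1 ⋆ u4) ⋆ u3) = [[1, -2], [-2, 0]]
((u5 ⋆ u2) ⋆ ((u1 ⋆ u4) ⋆ u3)) = [[-5, -6], [-5, -6]]

[[-5, -6], [-5, -6]]


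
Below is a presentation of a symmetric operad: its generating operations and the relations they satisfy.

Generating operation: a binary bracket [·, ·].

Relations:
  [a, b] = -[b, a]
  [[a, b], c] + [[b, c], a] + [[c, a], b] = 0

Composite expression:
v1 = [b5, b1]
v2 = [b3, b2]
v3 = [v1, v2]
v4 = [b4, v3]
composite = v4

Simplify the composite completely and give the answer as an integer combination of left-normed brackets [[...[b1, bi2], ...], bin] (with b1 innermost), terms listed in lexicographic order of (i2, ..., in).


Left-normed coefficients sit on the b1-initial expansion words.
Composite bracket: [b4, [[b5, b1], [b3, b2]]]
Expanding via [a, b] = ab - ba: 16 signed words (2^4 = 16).
Collect the words opening with b1:
  b1b5b2b3b4 appears with sign -1, giving the term -[[[[b1, b5], b2], b3], b4]
  b1b5b3b2b4 appears with sign +1, giving the term +[[[[b1, b5], b3], b2], b4]

-[[[[b1, b5], b2], b3], b4] + [[[[b1, b5], b3], b2], b4]


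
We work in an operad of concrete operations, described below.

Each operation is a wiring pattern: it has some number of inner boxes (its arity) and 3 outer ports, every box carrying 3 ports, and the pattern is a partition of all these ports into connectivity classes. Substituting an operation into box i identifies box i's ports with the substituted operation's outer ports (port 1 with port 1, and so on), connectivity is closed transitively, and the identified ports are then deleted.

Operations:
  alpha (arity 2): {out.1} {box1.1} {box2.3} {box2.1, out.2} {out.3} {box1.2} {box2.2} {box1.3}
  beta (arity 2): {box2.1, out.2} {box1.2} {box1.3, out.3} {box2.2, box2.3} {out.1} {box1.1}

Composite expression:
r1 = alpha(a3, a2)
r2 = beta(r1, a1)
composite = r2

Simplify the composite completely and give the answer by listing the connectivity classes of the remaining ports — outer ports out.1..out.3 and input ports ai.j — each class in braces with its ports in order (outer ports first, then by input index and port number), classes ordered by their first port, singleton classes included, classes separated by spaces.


{out.1} {out.2, a1.1} {out.3} {a1.2, a1.3} {a2.1} {a2.2} {a2.3} {a3.1} {a3.2} {a3.3}

Reachability decides: close wires over beta-identified ports.
alpha over (a3, a2) gives {out.1} {out.2, a2.1} {out.3} {a2.2} {a2.3} {a3.1} {a3.2} {a3.3}, out.j being that stage's outer ports
beta over (a3, a2, a1) gives {out.1} {out.2, a1.1} {out.3} {a1.2, a1.3} {a2.1} {a2.2} {a2.3} {a3.1} {a3.2} {a3.3}, out.j being that stage's outer ports


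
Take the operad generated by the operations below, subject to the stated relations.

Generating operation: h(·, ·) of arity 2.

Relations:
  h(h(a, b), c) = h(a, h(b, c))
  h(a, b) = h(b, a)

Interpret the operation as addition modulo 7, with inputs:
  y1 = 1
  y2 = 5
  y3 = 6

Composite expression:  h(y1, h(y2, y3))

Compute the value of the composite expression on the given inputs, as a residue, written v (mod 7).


5 (mod 7)

h(y2, y3) = 4
h(y1, h(y2, y3)) = 5


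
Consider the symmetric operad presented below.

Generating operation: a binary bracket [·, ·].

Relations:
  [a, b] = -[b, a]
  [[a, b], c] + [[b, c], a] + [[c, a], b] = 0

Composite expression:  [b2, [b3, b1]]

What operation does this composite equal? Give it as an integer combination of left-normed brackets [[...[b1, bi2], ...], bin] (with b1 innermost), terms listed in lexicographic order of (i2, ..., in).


[[b1, b3], b2]

Expand each bracket as ab - ba; the b1-initial words give the coefficients.
Composite bracket: [b2, [b3, b1]]
Under [a, b] = ab - ba we get 4 signed associative words (2^2 = 4).
Coefficients come from the b1-initial words:
  the word b1b3b2 carries sign +1 and contributes +[[b1, b3], b2]


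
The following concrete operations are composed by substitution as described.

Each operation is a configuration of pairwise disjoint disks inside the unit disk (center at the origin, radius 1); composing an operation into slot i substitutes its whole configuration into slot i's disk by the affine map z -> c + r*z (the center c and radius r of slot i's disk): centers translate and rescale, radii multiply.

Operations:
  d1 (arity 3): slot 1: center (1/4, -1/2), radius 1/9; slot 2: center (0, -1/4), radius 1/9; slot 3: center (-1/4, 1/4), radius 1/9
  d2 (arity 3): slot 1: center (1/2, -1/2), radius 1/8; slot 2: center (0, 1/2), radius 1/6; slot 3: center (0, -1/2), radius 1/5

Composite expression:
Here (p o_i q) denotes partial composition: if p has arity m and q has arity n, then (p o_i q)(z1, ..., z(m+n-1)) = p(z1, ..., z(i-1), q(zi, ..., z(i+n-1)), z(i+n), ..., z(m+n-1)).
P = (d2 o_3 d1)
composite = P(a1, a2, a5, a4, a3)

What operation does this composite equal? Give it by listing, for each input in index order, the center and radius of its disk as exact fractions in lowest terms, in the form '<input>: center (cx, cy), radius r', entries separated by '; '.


a1: center (1/2, -1/2), radius 1/8; a2: center (0, 1/2), radius 1/6; a3: center (-1/20, -9/20), radius 1/45; a4: center (0, -11/20), radius 1/45; a5: center (1/20, -3/5), radius 1/45

Below d2, radii multiply path by path; the a-disk centers shift.
a1 passes through 1 substitution, ending at center (1/2, -1/2), radius 1/8
a2 passes through 1 substitution, ending at center (0, 1/2), radius 1/6
a5 passes through 2 substitutions, ending at center (1/20, -3/5), radius 1/45
a4 passes through 2 substitutions, ending at center (0, -11/20), radius 1/45
a3 passes through 2 substitutions, ending at center (-1/20, -9/20), radius 1/45


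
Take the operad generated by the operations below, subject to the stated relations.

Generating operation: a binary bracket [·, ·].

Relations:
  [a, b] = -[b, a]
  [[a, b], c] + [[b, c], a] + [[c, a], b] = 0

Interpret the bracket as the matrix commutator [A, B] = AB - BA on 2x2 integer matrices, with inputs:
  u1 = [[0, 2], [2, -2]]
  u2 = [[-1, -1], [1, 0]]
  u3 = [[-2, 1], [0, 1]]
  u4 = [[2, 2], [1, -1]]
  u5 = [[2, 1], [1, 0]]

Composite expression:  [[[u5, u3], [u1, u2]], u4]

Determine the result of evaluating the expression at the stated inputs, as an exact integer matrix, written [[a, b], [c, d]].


[u5, u3] = [[-1, 5], [-3, 1]]
[u1, u2] = [[4, 0], [-4, -4]]
[[u5, u3], [u1, u2]] = [[-20, -40], [-32, 20]]
[[[u5, u3], [u1, u2]], u4] = [[24, 40], [-56, -24]]

[[24, 40], [-56, -24]]


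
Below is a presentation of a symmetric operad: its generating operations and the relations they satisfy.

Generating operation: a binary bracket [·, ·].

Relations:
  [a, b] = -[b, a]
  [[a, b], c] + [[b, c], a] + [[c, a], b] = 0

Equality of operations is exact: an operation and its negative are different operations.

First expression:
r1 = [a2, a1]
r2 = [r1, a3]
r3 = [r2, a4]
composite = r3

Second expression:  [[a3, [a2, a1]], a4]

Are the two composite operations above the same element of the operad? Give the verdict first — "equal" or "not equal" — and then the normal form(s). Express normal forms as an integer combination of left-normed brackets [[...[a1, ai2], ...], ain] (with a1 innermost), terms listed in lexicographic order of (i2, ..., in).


not equal; the first gives -[[[a1, a2], a3], a4] and the second [[[a1, a2], a3], a4]


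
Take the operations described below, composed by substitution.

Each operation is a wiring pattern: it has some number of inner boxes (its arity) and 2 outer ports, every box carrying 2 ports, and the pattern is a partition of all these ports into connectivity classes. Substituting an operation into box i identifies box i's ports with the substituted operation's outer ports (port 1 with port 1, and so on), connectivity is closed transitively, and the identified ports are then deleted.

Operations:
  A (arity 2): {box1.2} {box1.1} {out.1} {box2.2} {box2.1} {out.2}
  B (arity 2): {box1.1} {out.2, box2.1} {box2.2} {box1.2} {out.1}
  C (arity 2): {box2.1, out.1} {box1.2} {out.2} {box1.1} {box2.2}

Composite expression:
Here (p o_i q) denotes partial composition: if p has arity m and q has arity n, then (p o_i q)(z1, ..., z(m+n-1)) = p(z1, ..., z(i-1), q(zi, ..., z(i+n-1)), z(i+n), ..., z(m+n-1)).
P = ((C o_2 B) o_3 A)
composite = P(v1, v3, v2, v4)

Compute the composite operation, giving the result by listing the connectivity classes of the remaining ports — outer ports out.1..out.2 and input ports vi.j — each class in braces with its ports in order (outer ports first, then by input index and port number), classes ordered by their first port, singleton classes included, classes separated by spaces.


{out.1} {out.2} {v1.1} {v1.2} {v2.1} {v2.2} {v3.1} {v3.2} {v4.1} {v4.2}

Two ports join when wires chain via C-identified ports.
stage A: inputs (v2, v4), connectivity {out.1} {out.2} {v2.1} {v2.2} {v4.1} {v4.2}, out.j its boundary
stage B: inputs (v3, v2, v4), connectivity {out.1} {out.2} {v2.1} {v2.2} {v3.1} {v3.2} {v4.1} {v4.2}, out.j its boundary
stage C: inputs (v1, v3, v2, v4), connectivity {out.1} {out.2} {v1.1} {v1.2} {v2.1} {v2.2} {v3.1} {v3.2} {v4.1} {v4.2}, out.j its boundary


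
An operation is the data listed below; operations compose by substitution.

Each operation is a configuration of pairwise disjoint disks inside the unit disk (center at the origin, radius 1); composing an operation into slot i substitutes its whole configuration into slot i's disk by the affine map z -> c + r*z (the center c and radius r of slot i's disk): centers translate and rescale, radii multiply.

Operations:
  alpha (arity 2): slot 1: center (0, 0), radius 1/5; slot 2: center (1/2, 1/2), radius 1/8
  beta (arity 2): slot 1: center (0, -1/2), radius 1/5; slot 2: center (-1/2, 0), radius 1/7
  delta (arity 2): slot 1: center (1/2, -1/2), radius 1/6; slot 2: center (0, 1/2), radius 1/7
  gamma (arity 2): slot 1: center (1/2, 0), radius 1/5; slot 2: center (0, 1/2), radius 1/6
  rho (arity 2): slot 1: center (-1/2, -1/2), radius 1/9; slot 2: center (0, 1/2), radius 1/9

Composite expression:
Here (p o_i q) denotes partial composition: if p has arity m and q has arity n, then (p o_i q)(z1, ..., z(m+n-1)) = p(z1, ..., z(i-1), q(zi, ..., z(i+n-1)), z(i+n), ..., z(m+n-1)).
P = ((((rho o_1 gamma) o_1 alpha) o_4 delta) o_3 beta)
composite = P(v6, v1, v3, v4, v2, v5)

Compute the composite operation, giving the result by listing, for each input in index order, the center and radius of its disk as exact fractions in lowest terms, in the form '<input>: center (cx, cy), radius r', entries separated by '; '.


v1: center (-13/30, -22/45), radius 1/360; v2: center (1/18, 4/9), radius 1/54; v3: center (-1/2, -49/108), radius 1/270; v4: center (-55/108, -4/9), radius 1/378; v5: center (0, 5/9), radius 1/63; v6: center (-4/9, -1/2), radius 1/225

Affine substitution under rho: radii multiply and v-centers shift.
input v6: composing its 3 substitution steps yields center (-4/9, -1/2), radius 1/225
input v1: composing its 3 substitution steps yields center (-13/30, -22/45), radius 1/360
input v3: composing its 3 substitution steps yields center (-1/2, -49/108), radius 1/270
input v4: composing its 3 substitution steps yields center (-55/108, -4/9), radius 1/378
input v2: composing its 2 substitution steps yields center (1/18, 4/9), radius 1/54
input v5: composing its 2 substitution steps yields center (0, 5/9), radius 1/63


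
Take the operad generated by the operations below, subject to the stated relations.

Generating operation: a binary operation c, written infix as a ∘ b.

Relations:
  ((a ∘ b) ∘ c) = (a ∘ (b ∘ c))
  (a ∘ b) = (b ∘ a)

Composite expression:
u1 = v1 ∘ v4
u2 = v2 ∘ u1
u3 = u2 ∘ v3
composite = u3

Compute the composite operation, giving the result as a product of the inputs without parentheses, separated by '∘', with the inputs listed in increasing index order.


Both nesting and order wash out for c; what remains is which v's occur.
(v1 ∘ v4) reduces to v1 ∘ v4
(v2 ∘ (v1 ∘ v4)) reduces to v2 ∘ v1 ∘ v4
((v2 ∘ (v1 ∘ v4)) ∘ v3) reduces to v2 ∘ v1 ∘ v4 ∘ v3
rearranged into index order: v1 ∘ v2 ∘ v3 ∘ v4

v1 ∘ v2 ∘ v3 ∘ v4


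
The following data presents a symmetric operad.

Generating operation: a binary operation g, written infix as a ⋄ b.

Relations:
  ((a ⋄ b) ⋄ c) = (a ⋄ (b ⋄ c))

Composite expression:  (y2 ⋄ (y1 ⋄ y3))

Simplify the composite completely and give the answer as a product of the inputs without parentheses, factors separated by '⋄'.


Key point: g is associative — brackets drop, the y-order remains.
(y1 ⋄ y3) flattens to y1 ⋄ y3
(y2 ⋄ (y1 ⋄ y3)) flattens to y2 ⋄ y1 ⋄ y3

y2 ⋄ y1 ⋄ y3


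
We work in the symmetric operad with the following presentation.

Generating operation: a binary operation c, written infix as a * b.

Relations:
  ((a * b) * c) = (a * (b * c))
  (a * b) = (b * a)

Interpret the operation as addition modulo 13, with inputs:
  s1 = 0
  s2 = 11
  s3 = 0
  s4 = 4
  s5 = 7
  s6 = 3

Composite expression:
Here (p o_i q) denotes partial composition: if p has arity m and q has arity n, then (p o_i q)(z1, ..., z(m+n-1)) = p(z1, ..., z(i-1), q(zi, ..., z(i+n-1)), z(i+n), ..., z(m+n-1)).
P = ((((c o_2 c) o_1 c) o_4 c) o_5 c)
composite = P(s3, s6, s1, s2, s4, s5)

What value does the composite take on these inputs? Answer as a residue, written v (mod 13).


12 (mod 13)

(s3 * s6) = 3
(s4 * s5) = 11
(s2 * (s4 * s5)) = 9
(s1 * (s2 * (s4 * s5))) = 9
((s3 * s6) * (s1 * (s2 * (s4 * s5)))) = 12


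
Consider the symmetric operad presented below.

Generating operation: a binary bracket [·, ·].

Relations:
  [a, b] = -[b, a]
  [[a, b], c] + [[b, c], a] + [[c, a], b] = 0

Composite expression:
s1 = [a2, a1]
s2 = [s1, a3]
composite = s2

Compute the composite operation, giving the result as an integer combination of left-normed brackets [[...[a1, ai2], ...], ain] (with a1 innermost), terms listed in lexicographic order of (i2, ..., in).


-[[a1, a2], a3]


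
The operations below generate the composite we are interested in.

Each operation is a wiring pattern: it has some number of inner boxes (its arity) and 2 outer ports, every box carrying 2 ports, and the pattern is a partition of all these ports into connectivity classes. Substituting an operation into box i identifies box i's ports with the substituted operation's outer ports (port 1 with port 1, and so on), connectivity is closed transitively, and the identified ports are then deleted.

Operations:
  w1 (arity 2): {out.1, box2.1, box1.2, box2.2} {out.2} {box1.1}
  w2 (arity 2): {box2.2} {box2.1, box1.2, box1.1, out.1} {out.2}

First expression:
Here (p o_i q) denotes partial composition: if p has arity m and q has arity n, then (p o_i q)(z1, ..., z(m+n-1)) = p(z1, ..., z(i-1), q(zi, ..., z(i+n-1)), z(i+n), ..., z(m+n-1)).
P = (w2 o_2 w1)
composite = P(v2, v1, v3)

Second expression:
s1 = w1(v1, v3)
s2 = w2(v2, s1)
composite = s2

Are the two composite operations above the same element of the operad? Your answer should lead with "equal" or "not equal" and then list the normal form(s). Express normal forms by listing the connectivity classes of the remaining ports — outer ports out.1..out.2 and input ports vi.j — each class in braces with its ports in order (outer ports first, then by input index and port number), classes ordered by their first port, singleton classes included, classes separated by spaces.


equal; both compose to {out.1, v1.2, v2.1, v2.2, v3.1, v3.2} {out.2} {v1.1}

The first expression reduces to {out.1, v1.2, v2.1, v2.2, v3.1, v3.2} {out.2} {v1.1}
The second expression reduces to {out.1, v1.2, v2.1, v2.2, v3.1, v3.2} {out.2} {v1.1}
Both agree, so they are equal.


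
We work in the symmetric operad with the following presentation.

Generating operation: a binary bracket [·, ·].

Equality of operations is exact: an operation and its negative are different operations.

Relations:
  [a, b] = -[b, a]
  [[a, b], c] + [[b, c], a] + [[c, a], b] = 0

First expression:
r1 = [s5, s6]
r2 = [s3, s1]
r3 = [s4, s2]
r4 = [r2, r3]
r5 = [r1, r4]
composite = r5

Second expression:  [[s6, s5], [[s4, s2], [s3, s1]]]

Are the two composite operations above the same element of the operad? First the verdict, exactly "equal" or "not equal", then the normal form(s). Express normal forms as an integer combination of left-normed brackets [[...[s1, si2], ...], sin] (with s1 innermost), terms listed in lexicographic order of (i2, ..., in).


equal: each reduces to -[[[[[s1, s3], s2], s4], s5], s6] + [[[[[s1, s3], s2], s4], s6], s5] + [[[[[s1, s3], s4], s2], s5], s6] - [[[[[s1, s3], s4], s2], s6], s5]


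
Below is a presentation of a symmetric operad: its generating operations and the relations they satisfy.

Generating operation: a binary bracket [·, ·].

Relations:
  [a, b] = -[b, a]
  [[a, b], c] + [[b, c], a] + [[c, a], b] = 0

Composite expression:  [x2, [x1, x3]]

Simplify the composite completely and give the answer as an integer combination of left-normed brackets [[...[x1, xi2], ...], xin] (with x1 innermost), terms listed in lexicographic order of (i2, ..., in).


-[[x1, x3], x2]


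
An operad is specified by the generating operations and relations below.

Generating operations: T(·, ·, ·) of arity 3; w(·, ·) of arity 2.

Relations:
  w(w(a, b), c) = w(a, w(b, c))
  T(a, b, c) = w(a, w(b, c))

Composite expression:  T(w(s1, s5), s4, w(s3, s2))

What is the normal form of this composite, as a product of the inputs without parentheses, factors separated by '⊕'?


s1 ⊕ s5 ⊕ s4 ⊕ s3 ⊕ s2

All parenthesizations of T agree; list the s-inputs left to right.
w(s1, s5) spells out as s1 ⊕ s5
w(s3, s2) spells out as s3 ⊕ s2
T(w(s1, s5), s4, w(s3, s2)) spells out as s1 ⊕ s5 ⊕ s4 ⊕ s3 ⊕ s2


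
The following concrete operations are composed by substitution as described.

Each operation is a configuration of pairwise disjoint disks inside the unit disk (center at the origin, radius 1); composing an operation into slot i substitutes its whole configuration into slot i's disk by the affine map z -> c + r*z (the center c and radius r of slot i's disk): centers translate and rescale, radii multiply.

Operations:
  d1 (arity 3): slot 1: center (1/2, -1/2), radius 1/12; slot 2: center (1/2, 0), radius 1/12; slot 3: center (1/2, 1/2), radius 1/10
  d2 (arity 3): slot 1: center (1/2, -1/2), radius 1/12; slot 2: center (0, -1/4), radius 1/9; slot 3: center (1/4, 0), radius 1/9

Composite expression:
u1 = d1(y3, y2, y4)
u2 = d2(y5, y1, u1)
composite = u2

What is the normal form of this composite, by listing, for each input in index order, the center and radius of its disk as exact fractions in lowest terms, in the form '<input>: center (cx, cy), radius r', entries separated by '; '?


Below d2, radii multiply path by path; the y-disk centers shift.
for y5, the 1-step affine chain lands on center (1/2, -1/2), radius 1/12
for y1, the 1-step affine chain lands on center (0, -1/4), radius 1/9
for y3, the 2-step affine chain lands on center (11/36, -1/18), radius 1/108
for y2, the 2-step affine chain lands on center (11/36, 0), radius 1/108
for y4, the 2-step affine chain lands on center (11/36, 1/18), radius 1/90

y1: center (0, -1/4), radius 1/9; y2: center (11/36, 0), radius 1/108; y3: center (11/36, -1/18), radius 1/108; y4: center (11/36, 1/18), radius 1/90; y5: center (1/2, -1/2), radius 1/12


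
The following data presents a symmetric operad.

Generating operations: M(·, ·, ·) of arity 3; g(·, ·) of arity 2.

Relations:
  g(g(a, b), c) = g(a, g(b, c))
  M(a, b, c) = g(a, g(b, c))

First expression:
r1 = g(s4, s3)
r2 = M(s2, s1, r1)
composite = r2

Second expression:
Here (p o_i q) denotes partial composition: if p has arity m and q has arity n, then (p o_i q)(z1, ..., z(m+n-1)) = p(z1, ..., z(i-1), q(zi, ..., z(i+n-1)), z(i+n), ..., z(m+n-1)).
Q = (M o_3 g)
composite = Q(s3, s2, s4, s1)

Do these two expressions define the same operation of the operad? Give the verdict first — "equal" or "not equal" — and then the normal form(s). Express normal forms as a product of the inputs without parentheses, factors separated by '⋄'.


not equal — first s2 ⋄ s1 ⋄ s4 ⋄ s3, second s3 ⋄ s2 ⋄ s4 ⋄ s1

The first expression reduces to s2 ⋄ s1 ⋄ s4 ⋄ s3
The second expression reduces to s3 ⋄ s2 ⋄ s4 ⋄ s1
The forms do not match — not equal.
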